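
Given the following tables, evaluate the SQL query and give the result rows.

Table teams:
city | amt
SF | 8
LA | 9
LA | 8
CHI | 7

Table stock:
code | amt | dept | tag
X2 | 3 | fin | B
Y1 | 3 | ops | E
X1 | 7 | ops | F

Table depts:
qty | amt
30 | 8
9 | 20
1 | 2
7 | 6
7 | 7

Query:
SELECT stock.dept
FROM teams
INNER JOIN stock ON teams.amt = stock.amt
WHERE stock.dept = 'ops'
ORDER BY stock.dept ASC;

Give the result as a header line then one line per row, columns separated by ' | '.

After JOIN stock (1 rows):
teams.city | teams.amt | stock.code | stock.amt | stock.dept | stock.tag
CHI | 7 | X1 | 7 | ops | F
After WHERE (1 rows):
teams.city | teams.amt | stock.code | stock.amt | stock.dept | stock.tag
CHI | 7 | X1 | 7 | ops | F
After SELECT (1 rows):
stock.dept
ops
After ORDER BY (1 rows):
stock.dept
ops

== RESULT ==
stock.dept
ops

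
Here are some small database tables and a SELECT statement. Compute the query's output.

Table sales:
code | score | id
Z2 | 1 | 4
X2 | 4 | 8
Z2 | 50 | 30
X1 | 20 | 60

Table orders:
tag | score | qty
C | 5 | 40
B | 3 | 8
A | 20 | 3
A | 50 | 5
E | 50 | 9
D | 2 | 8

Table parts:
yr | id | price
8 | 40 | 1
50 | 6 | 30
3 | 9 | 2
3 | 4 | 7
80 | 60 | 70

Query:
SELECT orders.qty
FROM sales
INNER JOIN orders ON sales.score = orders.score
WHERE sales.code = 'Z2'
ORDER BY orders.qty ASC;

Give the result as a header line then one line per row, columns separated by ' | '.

== RESULT ==
orders.qty
5
9

Derivation:
After JOIN orders (3 rows):
sales.code | sales.score | sales.id | orders.tag | orders.score | orders.qty
Z2 | 50 | 30 | A | 50 | 5
Z2 | 50 | 30 | E | 50 | 9
X1 | 20 | 60 | A | 20 | 3
After WHERE (2 rows):
sales.code | sales.score | sales.id | orders.tag | orders.score | orders.qty
Z2 | 50 | 30 | A | 50 | 5
Z2 | 50 | 30 | E | 50 | 9
After SELECT (2 rows):
orders.qty
5
9
After ORDER BY (2 rows):
orders.qty
5
9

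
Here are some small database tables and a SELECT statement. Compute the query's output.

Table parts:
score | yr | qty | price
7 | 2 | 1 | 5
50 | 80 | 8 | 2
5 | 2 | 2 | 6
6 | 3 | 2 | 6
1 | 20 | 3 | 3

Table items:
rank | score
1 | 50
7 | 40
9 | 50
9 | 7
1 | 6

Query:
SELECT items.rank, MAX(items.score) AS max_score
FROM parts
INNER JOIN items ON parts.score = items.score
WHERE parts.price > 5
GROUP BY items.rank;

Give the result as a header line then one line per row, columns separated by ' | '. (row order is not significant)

After JOIN items (4 rows):
parts.score | parts.yr | parts.qty | parts.price | items.rank | items.score
7 | 2 | 1 | 5 | 9 | 7
50 | 80 | 8 | 2 | 1 | 50
50 | 80 | 8 | 2 | 9 | 50
6 | 3 | 2 | 6 | 1 | 6
After WHERE (1 rows):
parts.score | parts.yr | parts.qty | parts.price | items.rank | items.score
6 | 3 | 2 | 6 | 1 | 6
After GROUP BY (1 rows):
items.rank | max_score
1 | 6

== RESULT ==
items.rank | max_score
1 | 6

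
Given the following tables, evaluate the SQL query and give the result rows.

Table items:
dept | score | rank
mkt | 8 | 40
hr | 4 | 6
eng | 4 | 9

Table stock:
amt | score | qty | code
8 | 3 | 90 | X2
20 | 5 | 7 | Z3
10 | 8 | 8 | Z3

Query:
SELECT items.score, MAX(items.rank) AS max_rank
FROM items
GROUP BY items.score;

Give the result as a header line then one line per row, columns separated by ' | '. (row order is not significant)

After GROUP BY (2 rows):
items.score | max_rank
8 | 40
4 | 9

== RESULT ==
items.score | max_rank
8 | 40
4 | 9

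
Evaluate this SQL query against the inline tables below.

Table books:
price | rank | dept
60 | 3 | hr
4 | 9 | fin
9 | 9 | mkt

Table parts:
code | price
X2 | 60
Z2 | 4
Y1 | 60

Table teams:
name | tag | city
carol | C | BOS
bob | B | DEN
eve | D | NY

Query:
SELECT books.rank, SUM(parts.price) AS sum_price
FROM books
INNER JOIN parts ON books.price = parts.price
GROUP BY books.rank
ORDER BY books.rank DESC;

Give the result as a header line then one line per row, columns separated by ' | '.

After JOIN parts (3 rows):
books.price | books.rank | books.dept | parts.code | parts.price
60 | 3 | hr | X2 | 60
60 | 3 | hr | Y1 | 60
4 | 9 | fin | Z2 | 4
After GROUP BY (2 rows):
books.rank | sum_price
3 | 120
9 | 4
After ORDER BY (2 rows):
books.rank | sum_price
9 | 4
3 | 120

== RESULT ==
books.rank | sum_price
9 | 4
3 | 120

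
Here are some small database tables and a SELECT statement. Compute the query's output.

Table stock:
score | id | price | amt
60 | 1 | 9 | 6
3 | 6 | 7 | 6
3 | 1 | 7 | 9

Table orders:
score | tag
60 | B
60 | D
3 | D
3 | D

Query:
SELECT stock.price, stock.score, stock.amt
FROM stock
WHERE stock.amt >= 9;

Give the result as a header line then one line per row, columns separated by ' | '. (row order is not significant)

== RESULT ==
stock.price | stock.score | stock.amt
7 | 3 | 9

Derivation:
After WHERE (1 rows):
stock.score | stock.id | stock.price | stock.amt
3 | 1 | 7 | 9
After SELECT (1 rows):
stock.price | stock.score | stock.amt
7 | 3 | 9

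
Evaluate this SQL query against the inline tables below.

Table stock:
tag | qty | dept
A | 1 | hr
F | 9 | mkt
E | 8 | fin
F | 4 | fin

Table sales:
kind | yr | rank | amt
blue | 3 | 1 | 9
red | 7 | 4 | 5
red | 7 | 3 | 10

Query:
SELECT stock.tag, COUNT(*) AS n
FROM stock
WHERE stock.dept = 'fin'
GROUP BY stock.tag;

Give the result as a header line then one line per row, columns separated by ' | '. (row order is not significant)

After WHERE (2 rows):
stock.tag | stock.qty | stock.dept
E | 8 | fin
F | 4 | fin
After GROUP BY (2 rows):
stock.tag | n
E | 1
F | 1

== RESULT ==
stock.tag | n
E | 1
F | 1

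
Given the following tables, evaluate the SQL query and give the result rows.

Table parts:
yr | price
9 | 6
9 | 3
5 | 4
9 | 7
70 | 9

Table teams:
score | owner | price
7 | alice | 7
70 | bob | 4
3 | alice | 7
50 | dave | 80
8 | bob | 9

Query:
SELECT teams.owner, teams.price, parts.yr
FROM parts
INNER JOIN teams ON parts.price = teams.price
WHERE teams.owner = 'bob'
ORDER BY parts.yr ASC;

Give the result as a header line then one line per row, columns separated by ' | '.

After JOIN teams (4 rows):
parts.yr | parts.price | teams.score | teams.owner | teams.price
5 | 4 | 70 | bob | 4
9 | 7 | 7 | alice | 7
9 | 7 | 3 | alice | 7
70 | 9 | 8 | bob | 9
After WHERE (2 rows):
parts.yr | parts.price | teams.score | teams.owner | teams.price
5 | 4 | 70 | bob | 4
70 | 9 | 8 | bob | 9
After SELECT (2 rows):
teams.owner | teams.price | parts.yr
bob | 4 | 5
bob | 9 | 70
After ORDER BY (2 rows):
teams.owner | teams.price | parts.yr
bob | 4 | 5
bob | 9 | 70

== RESULT ==
teams.owner | teams.price | parts.yr
bob | 4 | 5
bob | 9 | 70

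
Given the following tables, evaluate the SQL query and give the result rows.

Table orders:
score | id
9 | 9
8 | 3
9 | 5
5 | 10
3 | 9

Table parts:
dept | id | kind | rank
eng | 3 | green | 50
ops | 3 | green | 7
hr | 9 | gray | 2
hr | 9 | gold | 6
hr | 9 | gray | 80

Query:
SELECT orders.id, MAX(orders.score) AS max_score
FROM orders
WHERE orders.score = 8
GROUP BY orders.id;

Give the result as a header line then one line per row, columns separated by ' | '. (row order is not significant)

After WHERE (1 rows):
orders.score | orders.id
8 | 3
After GROUP BY (1 rows):
orders.id | max_score
3 | 8

== RESULT ==
orders.id | max_score
3 | 8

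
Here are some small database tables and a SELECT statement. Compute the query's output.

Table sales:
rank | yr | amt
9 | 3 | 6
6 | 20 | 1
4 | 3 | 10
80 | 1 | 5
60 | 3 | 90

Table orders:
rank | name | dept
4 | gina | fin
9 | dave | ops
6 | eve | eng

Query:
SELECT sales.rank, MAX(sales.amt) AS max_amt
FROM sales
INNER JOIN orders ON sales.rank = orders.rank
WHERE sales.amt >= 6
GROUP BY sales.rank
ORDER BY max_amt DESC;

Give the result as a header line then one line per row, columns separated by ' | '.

== RESULT ==
sales.rank | max_amt
4 | 10
9 | 6

Derivation:
After JOIN orders (3 rows):
sales.rank | sales.yr | sales.amt | orders.rank | orders.name | orders.dept
9 | 3 | 6 | 9 | dave | ops
6 | 20 | 1 | 6 | eve | eng
4 | 3 | 10 | 4 | gina | fin
After WHERE (2 rows):
sales.rank | sales.yr | sales.amt | orders.rank | orders.name | orders.dept
9 | 3 | 6 | 9 | dave | ops
4 | 3 | 10 | 4 | gina | fin
After GROUP BY (2 rows):
sales.rank | max_amt
9 | 6
4 | 10
After ORDER BY (2 rows):
sales.rank | max_amt
4 | 10
9 | 6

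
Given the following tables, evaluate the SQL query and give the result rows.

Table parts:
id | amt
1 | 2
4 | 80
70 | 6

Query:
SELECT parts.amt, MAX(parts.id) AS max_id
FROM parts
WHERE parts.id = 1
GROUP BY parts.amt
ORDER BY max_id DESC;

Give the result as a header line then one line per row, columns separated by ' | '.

== RESULT ==
parts.amt | max_id
2 | 1

Derivation:
After WHERE (1 rows):
parts.id | parts.amt
1 | 2
After GROUP BY (1 rows):
parts.amt | max_id
2 | 1
After ORDER BY (1 rows):
parts.amt | max_id
2 | 1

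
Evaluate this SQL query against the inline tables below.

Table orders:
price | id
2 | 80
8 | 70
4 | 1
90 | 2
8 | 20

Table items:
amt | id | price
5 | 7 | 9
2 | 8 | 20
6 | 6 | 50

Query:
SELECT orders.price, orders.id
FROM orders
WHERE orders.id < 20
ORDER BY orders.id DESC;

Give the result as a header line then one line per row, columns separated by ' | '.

After WHERE (2 rows):
orders.price | orders.id
4 | 1
90 | 2
After SELECT (2 rows):
orders.price | orders.id
4 | 1
90 | 2
After ORDER BY (2 rows):
orders.price | orders.id
90 | 2
4 | 1

== RESULT ==
orders.price | orders.id
90 | 2
4 | 1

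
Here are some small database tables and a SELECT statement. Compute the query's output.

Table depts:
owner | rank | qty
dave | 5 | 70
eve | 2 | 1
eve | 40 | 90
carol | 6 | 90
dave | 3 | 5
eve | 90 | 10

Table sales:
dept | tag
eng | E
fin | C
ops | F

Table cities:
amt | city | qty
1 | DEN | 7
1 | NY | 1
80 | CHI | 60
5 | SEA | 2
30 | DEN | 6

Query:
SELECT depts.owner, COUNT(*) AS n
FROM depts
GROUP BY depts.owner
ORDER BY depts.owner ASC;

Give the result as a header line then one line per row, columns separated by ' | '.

After GROUP BY (3 rows):
depts.owner | n
dave | 2
eve | 3
carol | 1
After ORDER BY (3 rows):
depts.owner | n
carol | 1
dave | 2
eve | 3

== RESULT ==
depts.owner | n
carol | 1
dave | 2
eve | 3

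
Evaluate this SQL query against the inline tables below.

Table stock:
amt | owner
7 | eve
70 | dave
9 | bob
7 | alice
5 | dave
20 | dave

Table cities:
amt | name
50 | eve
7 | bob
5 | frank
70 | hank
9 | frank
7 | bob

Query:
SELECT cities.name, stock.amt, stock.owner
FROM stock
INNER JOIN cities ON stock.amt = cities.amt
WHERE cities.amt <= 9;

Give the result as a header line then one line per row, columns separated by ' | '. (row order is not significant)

== RESULT ==
cities.name | stock.amt | stock.owner
bob | 7 | eve
bob | 7 | eve
frank | 9 | bob
bob | 7 | alice
bob | 7 | alice
frank | 5 | dave

Derivation:
After JOIN cities (7 rows):
stock.amt | stock.owner | cities.amt | cities.name
7 | eve | 7 | bob
7 | eve | 7 | bob
70 | dave | 70 | hank
9 | bob | 9 | frank
7 | alice | 7 | bob
7 | alice | 7 | bob
5 | dave | 5 | frank
After WHERE (6 rows):
stock.amt | stock.owner | cities.amt | cities.name
7 | eve | 7 | bob
7 | eve | 7 | bob
9 | bob | 9 | frank
7 | alice | 7 | bob
7 | alice | 7 | bob
5 | dave | 5 | frank
After SELECT (6 rows):
cities.name | stock.amt | stock.owner
bob | 7 | eve
bob | 7 | eve
frank | 9 | bob
bob | 7 | alice
bob | 7 | alice
frank | 5 | dave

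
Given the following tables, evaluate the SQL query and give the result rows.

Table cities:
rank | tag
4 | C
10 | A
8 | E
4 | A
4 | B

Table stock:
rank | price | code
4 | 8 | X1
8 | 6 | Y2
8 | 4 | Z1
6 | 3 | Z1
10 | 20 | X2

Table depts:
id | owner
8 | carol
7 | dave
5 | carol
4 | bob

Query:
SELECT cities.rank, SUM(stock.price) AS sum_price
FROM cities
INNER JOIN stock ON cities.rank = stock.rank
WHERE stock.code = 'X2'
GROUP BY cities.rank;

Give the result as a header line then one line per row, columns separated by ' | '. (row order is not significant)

After JOIN stock (6 rows):
cities.rank | cities.tag | stock.rank | stock.price | stock.code
4 | C | 4 | 8 | X1
10 | A | 10 | 20 | X2
8 | E | 8 | 6 | Y2
8 | E | 8 | 4 | Z1
4 | A | 4 | 8 | X1
4 | B | 4 | 8 | X1
After WHERE (1 rows):
cities.rank | cities.tag | stock.rank | stock.price | stock.code
10 | A | 10 | 20 | X2
After GROUP BY (1 rows):
cities.rank | sum_price
10 | 20

== RESULT ==
cities.rank | sum_price
10 | 20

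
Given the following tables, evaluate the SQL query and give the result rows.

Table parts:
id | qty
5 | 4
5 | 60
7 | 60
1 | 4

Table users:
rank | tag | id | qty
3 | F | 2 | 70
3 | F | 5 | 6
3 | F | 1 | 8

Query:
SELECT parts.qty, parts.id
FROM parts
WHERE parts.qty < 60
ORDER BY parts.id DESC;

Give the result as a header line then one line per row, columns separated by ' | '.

== RESULT ==
parts.qty | parts.id
4 | 5
4 | 1

Derivation:
After WHERE (2 rows):
parts.id | parts.qty
5 | 4
1 | 4
After SELECT (2 rows):
parts.qty | parts.id
4 | 5
4 | 1
After ORDER BY (2 rows):
parts.qty | parts.id
4 | 5
4 | 1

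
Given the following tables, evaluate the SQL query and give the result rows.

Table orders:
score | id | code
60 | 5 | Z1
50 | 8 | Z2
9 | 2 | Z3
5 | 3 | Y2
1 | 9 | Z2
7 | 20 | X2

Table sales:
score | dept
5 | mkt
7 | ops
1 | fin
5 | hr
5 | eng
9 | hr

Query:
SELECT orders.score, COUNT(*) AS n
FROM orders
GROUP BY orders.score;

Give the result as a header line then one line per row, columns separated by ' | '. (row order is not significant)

After GROUP BY (6 rows):
orders.score | n
60 | 1
50 | 1
9 | 1
5 | 1
1 | 1
7 | 1

== RESULT ==
orders.score | n
60 | 1
50 | 1
9 | 1
5 | 1
1 | 1
7 | 1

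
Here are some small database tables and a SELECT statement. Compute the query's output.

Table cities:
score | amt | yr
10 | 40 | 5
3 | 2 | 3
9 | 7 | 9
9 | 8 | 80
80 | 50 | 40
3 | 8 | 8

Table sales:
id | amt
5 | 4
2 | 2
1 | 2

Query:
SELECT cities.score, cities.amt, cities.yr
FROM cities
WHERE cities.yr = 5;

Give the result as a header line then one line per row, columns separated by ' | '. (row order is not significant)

== RESULT ==
cities.score | cities.amt | cities.yr
10 | 40 | 5

Derivation:
After WHERE (1 rows):
cities.score | cities.amt | cities.yr
10 | 40 | 5
After SELECT (1 rows):
cities.score | cities.amt | cities.yr
10 | 40 | 5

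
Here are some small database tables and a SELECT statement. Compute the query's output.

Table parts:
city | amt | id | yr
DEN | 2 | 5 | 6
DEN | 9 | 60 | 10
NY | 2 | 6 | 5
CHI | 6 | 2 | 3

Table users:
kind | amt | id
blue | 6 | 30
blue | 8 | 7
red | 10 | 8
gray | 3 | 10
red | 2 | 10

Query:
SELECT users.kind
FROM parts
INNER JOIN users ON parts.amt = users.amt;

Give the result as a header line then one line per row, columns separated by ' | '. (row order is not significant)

== RESULT ==
users.kind
red
red
blue

Derivation:
After JOIN users (3 rows):
parts.city | parts.amt | parts.id | parts.yr | users.kind | users.amt | users.id
DEN | 2 | 5 | 6 | red | 2 | 10
NY | 2 | 6 | 5 | red | 2 | 10
CHI | 6 | 2 | 3 | blue | 6 | 30
After SELECT (3 rows):
users.kind
red
red
blue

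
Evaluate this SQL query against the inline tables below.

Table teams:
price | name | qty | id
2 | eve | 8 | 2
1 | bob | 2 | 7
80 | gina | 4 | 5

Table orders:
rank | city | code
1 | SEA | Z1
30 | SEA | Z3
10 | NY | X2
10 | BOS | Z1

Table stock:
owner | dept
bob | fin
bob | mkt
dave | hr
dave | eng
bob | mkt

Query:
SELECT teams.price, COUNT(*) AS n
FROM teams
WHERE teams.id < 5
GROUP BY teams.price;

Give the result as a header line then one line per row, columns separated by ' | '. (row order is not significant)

After WHERE (1 rows):
teams.price | teams.name | teams.qty | teams.id
2 | eve | 8 | 2
After GROUP BY (1 rows):
teams.price | n
2 | 1

== RESULT ==
teams.price | n
2 | 1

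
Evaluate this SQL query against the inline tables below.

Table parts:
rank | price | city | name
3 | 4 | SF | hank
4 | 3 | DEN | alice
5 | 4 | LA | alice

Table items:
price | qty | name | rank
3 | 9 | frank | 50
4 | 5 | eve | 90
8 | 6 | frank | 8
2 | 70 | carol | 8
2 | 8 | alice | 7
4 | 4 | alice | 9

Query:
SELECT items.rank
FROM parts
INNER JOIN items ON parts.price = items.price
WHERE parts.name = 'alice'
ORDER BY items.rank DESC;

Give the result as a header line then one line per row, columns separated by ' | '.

== RESULT ==
items.rank
90
50
9

Derivation:
After JOIN items (5 rows):
parts.rank | parts.price | parts.city | parts.name | items.price | items.qty | items.name | items.rank
3 | 4 | SF | hank | 4 | 5 | eve | 90
3 | 4 | SF | hank | 4 | 4 | alice | 9
4 | 3 | DEN | alice | 3 | 9 | frank | 50
5 | 4 | LA | alice | 4 | 5 | eve | 90
5 | 4 | LA | alice | 4 | 4 | alice | 9
After WHERE (3 rows):
parts.rank | parts.price | parts.city | parts.name | items.price | items.qty | items.name | items.rank
4 | 3 | DEN | alice | 3 | 9 | frank | 50
5 | 4 | LA | alice | 4 | 5 | eve | 90
5 | 4 | LA | alice | 4 | 4 | alice | 9
After SELECT (3 rows):
items.rank
50
90
9
After ORDER BY (3 rows):
items.rank
90
50
9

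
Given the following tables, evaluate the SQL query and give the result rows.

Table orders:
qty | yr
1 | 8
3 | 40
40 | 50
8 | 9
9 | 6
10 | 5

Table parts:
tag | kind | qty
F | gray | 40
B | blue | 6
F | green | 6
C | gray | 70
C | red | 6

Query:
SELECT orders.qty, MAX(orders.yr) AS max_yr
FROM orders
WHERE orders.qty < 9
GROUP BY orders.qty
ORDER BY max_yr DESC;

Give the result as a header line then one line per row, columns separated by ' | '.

After WHERE (3 rows):
orders.qty | orders.yr
1 | 8
3 | 40
8 | 9
After GROUP BY (3 rows):
orders.qty | max_yr
1 | 8
3 | 40
8 | 9
After ORDER BY (3 rows):
orders.qty | max_yr
3 | 40
8 | 9
1 | 8

== RESULT ==
orders.qty | max_yr
3 | 40
8 | 9
1 | 8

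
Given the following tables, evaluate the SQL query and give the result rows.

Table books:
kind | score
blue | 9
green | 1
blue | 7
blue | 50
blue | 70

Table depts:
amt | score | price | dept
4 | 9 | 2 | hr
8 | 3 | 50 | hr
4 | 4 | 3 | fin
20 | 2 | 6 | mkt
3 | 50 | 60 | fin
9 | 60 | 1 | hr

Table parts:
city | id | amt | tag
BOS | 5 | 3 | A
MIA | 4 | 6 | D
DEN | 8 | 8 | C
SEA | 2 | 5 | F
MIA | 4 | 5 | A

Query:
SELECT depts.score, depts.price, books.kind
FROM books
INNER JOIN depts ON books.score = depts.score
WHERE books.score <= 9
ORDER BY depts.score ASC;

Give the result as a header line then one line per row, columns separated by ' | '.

== RESULT ==
depts.score | depts.price | books.kind
9 | 2 | blue

Derivation:
After JOIN depts (2 rows):
books.kind | books.score | depts.amt | depts.score | depts.price | depts.dept
blue | 9 | 4 | 9 | 2 | hr
blue | 50 | 3 | 50 | 60 | fin
After WHERE (1 rows):
books.kind | books.score | depts.amt | depts.score | depts.price | depts.dept
blue | 9 | 4 | 9 | 2 | hr
After SELECT (1 rows):
depts.score | depts.price | books.kind
9 | 2 | blue
After ORDER BY (1 rows):
depts.score | depts.price | books.kind
9 | 2 | blue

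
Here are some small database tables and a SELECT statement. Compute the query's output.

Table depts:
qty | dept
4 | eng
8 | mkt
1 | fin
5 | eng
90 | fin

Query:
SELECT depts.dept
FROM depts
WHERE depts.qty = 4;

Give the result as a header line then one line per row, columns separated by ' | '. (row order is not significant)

== RESULT ==
depts.dept
eng

Derivation:
After WHERE (1 rows):
depts.qty | depts.dept
4 | eng
After SELECT (1 rows):
depts.dept
eng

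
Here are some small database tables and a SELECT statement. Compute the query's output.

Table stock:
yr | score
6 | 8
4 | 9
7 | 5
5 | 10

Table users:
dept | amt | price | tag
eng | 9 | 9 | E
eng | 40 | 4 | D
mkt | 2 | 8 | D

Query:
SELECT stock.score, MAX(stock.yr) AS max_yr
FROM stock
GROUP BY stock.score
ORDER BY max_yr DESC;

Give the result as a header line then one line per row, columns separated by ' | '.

After GROUP BY (4 rows):
stock.score | max_yr
8 | 6
9 | 4
5 | 7
10 | 5
After ORDER BY (4 rows):
stock.score | max_yr
5 | 7
8 | 6
10 | 5
9 | 4

== RESULT ==
stock.score | max_yr
5 | 7
8 | 6
10 | 5
9 | 4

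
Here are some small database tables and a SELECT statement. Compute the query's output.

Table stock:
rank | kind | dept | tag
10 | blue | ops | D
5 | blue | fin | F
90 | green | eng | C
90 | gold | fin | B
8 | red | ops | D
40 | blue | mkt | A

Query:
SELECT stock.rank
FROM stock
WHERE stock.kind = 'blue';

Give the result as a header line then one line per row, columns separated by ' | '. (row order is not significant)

After WHERE (3 rows):
stock.rank | stock.kind | stock.dept | stock.tag
10 | blue | ops | D
5 | blue | fin | F
40 | blue | mkt | A
After SELECT (3 rows):
stock.rank
10
5
40

== RESULT ==
stock.rank
10
5
40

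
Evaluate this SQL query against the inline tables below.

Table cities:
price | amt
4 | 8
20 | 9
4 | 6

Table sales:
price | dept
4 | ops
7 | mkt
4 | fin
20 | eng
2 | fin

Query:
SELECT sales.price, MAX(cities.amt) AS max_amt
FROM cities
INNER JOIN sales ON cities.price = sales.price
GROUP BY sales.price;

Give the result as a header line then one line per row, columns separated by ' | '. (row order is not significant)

== RESULT ==
sales.price | max_amt
4 | 8
20 | 9

Derivation:
After JOIN sales (5 rows):
cities.price | cities.amt | sales.price | sales.dept
4 | 8 | 4 | ops
4 | 8 | 4 | fin
20 | 9 | 20 | eng
4 | 6 | 4 | ops
4 | 6 | 4 | fin
After GROUP BY (2 rows):
sales.price | max_amt
4 | 8
20 | 9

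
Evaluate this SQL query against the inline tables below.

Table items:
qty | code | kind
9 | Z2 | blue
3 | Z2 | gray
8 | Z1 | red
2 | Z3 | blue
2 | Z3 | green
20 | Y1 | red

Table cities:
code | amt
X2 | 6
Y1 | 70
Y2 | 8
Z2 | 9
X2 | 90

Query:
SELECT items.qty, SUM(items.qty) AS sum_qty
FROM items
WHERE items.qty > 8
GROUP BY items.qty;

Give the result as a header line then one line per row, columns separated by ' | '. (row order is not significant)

After WHERE (2 rows):
items.qty | items.code | items.kind
9 | Z2 | blue
20 | Y1 | red
After GROUP BY (2 rows):
items.qty | sum_qty
9 | 9
20 | 20

== RESULT ==
items.qty | sum_qty
9 | 9
20 | 20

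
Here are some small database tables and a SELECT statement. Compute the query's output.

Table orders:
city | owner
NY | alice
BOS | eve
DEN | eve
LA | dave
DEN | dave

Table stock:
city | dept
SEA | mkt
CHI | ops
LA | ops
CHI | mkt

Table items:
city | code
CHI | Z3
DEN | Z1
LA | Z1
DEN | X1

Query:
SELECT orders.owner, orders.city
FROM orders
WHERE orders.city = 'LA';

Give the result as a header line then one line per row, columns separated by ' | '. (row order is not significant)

After WHERE (1 rows):
orders.city | orders.owner
LA | dave
After SELECT (1 rows):
orders.owner | orders.city
dave | LA

== RESULT ==
orders.owner | orders.city
dave | LA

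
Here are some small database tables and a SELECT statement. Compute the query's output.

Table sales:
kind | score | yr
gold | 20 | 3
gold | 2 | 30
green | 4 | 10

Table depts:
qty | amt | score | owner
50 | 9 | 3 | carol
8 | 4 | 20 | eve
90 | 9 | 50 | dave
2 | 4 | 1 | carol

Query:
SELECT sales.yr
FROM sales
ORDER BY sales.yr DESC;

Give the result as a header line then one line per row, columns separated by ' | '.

After SELECT (3 rows):
sales.yr
3
30
10
After ORDER BY (3 rows):
sales.yr
30
10
3

== RESULT ==
sales.yr
30
10
3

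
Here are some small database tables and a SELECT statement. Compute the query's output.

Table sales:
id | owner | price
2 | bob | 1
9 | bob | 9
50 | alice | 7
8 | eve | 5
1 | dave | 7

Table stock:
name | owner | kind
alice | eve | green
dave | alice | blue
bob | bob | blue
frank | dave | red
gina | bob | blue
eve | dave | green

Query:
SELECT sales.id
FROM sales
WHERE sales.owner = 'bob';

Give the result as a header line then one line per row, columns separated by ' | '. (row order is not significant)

After WHERE (2 rows):
sales.id | sales.owner | sales.price
2 | bob | 1
9 | bob | 9
After SELECT (2 rows):
sales.id
2
9

== RESULT ==
sales.id
2
9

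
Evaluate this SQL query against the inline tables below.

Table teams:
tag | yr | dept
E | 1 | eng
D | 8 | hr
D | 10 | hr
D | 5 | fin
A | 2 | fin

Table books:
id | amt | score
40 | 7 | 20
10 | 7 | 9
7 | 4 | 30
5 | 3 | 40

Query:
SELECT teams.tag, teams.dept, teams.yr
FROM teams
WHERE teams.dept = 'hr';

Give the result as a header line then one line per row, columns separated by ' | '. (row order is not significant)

== RESULT ==
teams.tag | teams.dept | teams.yr
D | hr | 8
D | hr | 10

Derivation:
After WHERE (2 rows):
teams.tag | teams.yr | teams.dept
D | 8 | hr
D | 10 | hr
After SELECT (2 rows):
teams.tag | teams.dept | teams.yr
D | hr | 8
D | hr | 10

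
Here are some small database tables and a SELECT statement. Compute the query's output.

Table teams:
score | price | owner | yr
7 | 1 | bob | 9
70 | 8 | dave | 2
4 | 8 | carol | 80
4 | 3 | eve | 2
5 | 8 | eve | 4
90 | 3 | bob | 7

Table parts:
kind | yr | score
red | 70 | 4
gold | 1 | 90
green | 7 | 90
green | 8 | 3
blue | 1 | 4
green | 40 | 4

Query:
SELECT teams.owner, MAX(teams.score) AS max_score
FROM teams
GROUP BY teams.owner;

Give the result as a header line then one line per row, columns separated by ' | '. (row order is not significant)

After GROUP BY (4 rows):
teams.owner | max_score
bob | 90
dave | 70
carol | 4
eve | 5

== RESULT ==
teams.owner | max_score
bob | 90
dave | 70
carol | 4
eve | 5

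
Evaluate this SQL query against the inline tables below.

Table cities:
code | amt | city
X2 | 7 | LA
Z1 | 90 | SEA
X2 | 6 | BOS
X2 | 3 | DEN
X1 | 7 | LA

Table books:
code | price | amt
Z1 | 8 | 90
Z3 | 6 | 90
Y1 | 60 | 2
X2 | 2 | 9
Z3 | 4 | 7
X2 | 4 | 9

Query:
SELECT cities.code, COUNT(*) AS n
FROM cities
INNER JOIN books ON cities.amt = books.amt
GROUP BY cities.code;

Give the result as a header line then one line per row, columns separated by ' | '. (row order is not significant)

After JOIN books (4 rows):
cities.code | cities.amt | cities.city | books.code | books.price | books.amt
X2 | 7 | LA | Z3 | 4 | 7
Z1 | 90 | SEA | Z1 | 8 | 90
Z1 | 90 | SEA | Z3 | 6 | 90
X1 | 7 | LA | Z3 | 4 | 7
After GROUP BY (3 rows):
cities.code | n
X2 | 1
Z1 | 2
X1 | 1

== RESULT ==
cities.code | n
X2 | 1
Z1 | 2
X1 | 1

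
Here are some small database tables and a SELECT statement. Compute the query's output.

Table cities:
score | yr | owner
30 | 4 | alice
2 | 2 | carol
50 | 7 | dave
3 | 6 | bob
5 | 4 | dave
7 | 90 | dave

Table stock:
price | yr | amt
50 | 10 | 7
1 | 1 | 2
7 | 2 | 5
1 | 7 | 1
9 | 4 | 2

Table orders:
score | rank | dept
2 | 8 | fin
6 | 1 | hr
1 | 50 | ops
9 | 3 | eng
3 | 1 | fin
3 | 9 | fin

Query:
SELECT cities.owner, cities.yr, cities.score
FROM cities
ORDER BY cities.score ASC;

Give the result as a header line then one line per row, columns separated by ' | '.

== RESULT ==
cities.owner | cities.yr | cities.score
carol | 2 | 2
bob | 6 | 3
dave | 4 | 5
dave | 90 | 7
alice | 4 | 30
dave | 7 | 50

Derivation:
After SELECT (6 rows):
cities.owner | cities.yr | cities.score
alice | 4 | 30
carol | 2 | 2
dave | 7 | 50
bob | 6 | 3
dave | 4 | 5
dave | 90 | 7
After ORDER BY (6 rows):
cities.owner | cities.yr | cities.score
carol | 2 | 2
bob | 6 | 3
dave | 4 | 5
dave | 90 | 7
alice | 4 | 30
dave | 7 | 50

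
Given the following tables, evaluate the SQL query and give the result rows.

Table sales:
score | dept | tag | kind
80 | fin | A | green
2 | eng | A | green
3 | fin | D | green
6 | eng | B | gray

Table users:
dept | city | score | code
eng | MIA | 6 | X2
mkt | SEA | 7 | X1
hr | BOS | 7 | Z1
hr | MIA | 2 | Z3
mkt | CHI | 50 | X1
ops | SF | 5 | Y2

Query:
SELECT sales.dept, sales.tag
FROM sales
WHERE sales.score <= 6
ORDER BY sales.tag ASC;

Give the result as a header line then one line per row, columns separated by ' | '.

After WHERE (3 rows):
sales.score | sales.dept | sales.tag | sales.kind
2 | eng | A | green
3 | fin | D | green
6 | eng | B | gray
After SELECT (3 rows):
sales.dept | sales.tag
eng | A
fin | D
eng | B
After ORDER BY (3 rows):
sales.dept | sales.tag
eng | A
eng | B
fin | D

== RESULT ==
sales.dept | sales.tag
eng | A
eng | B
fin | D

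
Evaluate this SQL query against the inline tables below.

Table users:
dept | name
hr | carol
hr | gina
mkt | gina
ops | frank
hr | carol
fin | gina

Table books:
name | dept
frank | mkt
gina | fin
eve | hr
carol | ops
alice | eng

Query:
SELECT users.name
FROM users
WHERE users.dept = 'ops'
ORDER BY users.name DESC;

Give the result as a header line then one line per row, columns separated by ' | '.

== RESULT ==
users.name
frank

Derivation:
After WHERE (1 rows):
users.dept | users.name
ops | frank
After SELECT (1 rows):
users.name
frank
After ORDER BY (1 rows):
users.name
frank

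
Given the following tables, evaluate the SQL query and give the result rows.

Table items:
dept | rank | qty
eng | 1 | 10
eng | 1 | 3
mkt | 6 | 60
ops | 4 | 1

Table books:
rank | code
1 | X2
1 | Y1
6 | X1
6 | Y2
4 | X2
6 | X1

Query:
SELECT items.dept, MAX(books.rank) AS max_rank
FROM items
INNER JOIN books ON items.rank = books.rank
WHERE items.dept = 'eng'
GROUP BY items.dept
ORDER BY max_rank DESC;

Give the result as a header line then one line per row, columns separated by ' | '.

After JOIN books (8 rows):
items.dept | items.rank | items.qty | books.rank | books.code
eng | 1 | 10 | 1 | X2
eng | 1 | 10 | 1 | Y1
eng | 1 | 3 | 1 | X2
eng | 1 | 3 | 1 | Y1
mkt | 6 | 60 | 6 | X1
mkt | 6 | 60 | 6 | Y2
mkt | 6 | 60 | 6 | X1
ops | 4 | 1 | 4 | X2
After WHERE (4 rows):
items.dept | items.rank | items.qty | books.rank | books.code
eng | 1 | 10 | 1 | X2
eng | 1 | 10 | 1 | Y1
eng | 1 | 3 | 1 | X2
eng | 1 | 3 | 1 | Y1
After GROUP BY (1 rows):
items.dept | max_rank
eng | 1
After ORDER BY (1 rows):
items.dept | max_rank
eng | 1

== RESULT ==
items.dept | max_rank
eng | 1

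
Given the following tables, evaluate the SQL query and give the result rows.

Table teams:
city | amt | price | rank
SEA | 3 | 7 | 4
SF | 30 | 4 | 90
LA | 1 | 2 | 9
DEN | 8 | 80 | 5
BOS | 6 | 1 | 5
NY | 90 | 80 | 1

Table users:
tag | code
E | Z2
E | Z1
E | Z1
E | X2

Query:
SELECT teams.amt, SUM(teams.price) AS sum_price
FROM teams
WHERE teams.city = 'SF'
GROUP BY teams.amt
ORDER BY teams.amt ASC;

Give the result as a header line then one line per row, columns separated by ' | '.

After WHERE (1 rows):
teams.city | teams.amt | teams.price | teams.rank
SF | 30 | 4 | 90
After GROUP BY (1 rows):
teams.amt | sum_price
30 | 4
After ORDER BY (1 rows):
teams.amt | sum_price
30 | 4

== RESULT ==
teams.amt | sum_price
30 | 4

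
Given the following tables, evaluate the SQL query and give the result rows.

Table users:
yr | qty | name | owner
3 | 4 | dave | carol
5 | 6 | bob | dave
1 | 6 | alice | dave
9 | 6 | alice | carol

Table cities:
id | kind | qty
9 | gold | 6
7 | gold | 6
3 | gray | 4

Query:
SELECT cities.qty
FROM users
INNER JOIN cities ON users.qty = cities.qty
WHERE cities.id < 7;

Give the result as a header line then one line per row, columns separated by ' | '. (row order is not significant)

After JOIN cities (7 rows):
users.yr | users.qty | users.name | users.owner | cities.id | cities.kind | cities.qty
3 | 4 | dave | carol | 3 | gray | 4
5 | 6 | bob | dave | 9 | gold | 6
5 | 6 | bob | dave | 7 | gold | 6
1 | 6 | alice | dave | 9 | gold | 6
1 | 6 | alice | dave | 7 | gold | 6
9 | 6 | alice | carol | 9 | gold | 6
9 | 6 | alice | carol | 7 | gold | 6
After WHERE (1 rows):
users.yr | users.qty | users.name | users.owner | cities.id | cities.kind | cities.qty
3 | 4 | dave | carol | 3 | gray | 4
After SELECT (1 rows):
cities.qty
4

== RESULT ==
cities.qty
4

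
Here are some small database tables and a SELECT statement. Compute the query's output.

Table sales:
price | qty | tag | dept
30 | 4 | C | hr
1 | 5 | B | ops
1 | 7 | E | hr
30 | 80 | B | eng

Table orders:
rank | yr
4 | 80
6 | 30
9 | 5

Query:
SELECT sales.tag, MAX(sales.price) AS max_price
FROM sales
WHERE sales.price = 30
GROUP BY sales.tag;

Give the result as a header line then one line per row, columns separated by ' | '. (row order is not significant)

After WHERE (2 rows):
sales.price | sales.qty | sales.tag | sales.dept
30 | 4 | C | hr
30 | 80 | B | eng
After GROUP BY (2 rows):
sales.tag | max_price
C | 30
B | 30

== RESULT ==
sales.tag | max_price
C | 30
B | 30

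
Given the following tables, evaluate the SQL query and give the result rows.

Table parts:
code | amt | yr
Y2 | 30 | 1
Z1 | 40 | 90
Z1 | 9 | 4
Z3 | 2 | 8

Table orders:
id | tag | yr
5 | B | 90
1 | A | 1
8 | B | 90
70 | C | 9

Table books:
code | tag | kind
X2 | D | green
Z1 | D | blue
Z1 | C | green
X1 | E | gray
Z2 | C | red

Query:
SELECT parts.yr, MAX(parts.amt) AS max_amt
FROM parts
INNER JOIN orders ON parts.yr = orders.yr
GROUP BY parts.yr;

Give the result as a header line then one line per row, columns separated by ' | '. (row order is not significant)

== RESULT ==
parts.yr | max_amt
1 | 30
90 | 40

Derivation:
After JOIN orders (3 rows):
parts.code | parts.amt | parts.yr | orders.id | orders.tag | orders.yr
Y2 | 30 | 1 | 1 | A | 1
Z1 | 40 | 90 | 5 | B | 90
Z1 | 40 | 90 | 8 | B | 90
After GROUP BY (2 rows):
parts.yr | max_amt
1 | 30
90 | 40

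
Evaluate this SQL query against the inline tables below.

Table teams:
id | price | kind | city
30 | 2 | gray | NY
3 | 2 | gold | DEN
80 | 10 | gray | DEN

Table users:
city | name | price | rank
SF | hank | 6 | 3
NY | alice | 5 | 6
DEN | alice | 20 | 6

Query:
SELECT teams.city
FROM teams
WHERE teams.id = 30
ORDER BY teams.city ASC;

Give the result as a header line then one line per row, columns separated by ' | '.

== RESULT ==
teams.city
NY

Derivation:
After WHERE (1 rows):
teams.id | teams.price | teams.kind | teams.city
30 | 2 | gray | NY
After SELECT (1 rows):
teams.city
NY
After ORDER BY (1 rows):
teams.city
NY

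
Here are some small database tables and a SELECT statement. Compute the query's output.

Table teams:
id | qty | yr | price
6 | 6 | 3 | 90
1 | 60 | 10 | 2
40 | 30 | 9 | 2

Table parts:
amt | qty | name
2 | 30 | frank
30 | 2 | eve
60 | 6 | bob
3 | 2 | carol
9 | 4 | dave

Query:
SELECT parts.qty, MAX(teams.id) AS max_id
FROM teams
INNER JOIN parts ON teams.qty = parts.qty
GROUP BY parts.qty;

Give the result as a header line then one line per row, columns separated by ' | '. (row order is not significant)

== RESULT ==
parts.qty | max_id
6 | 6
30 | 40

Derivation:
After JOIN parts (2 rows):
teams.id | teams.qty | teams.yr | teams.price | parts.amt | parts.qty | parts.name
6 | 6 | 3 | 90 | 60 | 6 | bob
40 | 30 | 9 | 2 | 2 | 30 | frank
After GROUP BY (2 rows):
parts.qty | max_id
6 | 6
30 | 40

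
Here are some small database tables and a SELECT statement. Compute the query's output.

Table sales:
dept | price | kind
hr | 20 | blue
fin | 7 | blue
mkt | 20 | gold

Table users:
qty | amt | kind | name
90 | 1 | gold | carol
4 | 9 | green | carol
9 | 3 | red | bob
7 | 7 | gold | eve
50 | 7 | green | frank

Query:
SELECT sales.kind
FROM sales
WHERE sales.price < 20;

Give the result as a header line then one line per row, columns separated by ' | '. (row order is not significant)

After WHERE (1 rows):
sales.dept | sales.price | sales.kind
fin | 7 | blue
After SELECT (1 rows):
sales.kind
blue

== RESULT ==
sales.kind
blue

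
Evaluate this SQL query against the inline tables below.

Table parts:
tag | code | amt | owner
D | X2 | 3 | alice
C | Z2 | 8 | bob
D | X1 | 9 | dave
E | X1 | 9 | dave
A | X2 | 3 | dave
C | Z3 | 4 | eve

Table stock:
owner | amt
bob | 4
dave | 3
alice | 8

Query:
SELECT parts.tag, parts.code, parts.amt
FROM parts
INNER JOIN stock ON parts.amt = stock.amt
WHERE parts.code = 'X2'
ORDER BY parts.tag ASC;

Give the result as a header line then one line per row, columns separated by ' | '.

After JOIN stock (4 rows):
parts.tag | parts.code | parts.amt | parts.owner | stock.owner | stock.amt
D | X2 | 3 | alice | dave | 3
C | Z2 | 8 | bob | alice | 8
A | X2 | 3 | dave | dave | 3
C | Z3 | 4 | eve | bob | 4
After WHERE (2 rows):
parts.tag | parts.code | parts.amt | parts.owner | stock.owner | stock.amt
D | X2 | 3 | alice | dave | 3
A | X2 | 3 | dave | dave | 3
After SELECT (2 rows):
parts.tag | parts.code | parts.amt
D | X2 | 3
A | X2 | 3
After ORDER BY (2 rows):
parts.tag | parts.code | parts.amt
A | X2 | 3
D | X2 | 3

== RESULT ==
parts.tag | parts.code | parts.amt
A | X2 | 3
D | X2 | 3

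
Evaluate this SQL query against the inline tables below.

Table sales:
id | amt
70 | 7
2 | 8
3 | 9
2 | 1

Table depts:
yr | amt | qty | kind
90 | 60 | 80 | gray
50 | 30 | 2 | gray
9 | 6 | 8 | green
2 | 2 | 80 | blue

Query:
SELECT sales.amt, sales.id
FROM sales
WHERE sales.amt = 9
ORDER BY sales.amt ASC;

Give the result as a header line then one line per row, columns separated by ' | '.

After WHERE (1 rows):
sales.id | sales.amt
3 | 9
After SELECT (1 rows):
sales.amt | sales.id
9 | 3
After ORDER BY (1 rows):
sales.amt | sales.id
9 | 3

== RESULT ==
sales.amt | sales.id
9 | 3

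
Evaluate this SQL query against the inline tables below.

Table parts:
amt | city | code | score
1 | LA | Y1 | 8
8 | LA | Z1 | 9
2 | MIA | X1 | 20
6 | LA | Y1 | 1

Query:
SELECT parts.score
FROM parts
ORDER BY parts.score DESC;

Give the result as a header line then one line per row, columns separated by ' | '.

After SELECT (4 rows):
parts.score
8
9
20
1
After ORDER BY (4 rows):
parts.score
20
9
8
1

== RESULT ==
parts.score
20
9
8
1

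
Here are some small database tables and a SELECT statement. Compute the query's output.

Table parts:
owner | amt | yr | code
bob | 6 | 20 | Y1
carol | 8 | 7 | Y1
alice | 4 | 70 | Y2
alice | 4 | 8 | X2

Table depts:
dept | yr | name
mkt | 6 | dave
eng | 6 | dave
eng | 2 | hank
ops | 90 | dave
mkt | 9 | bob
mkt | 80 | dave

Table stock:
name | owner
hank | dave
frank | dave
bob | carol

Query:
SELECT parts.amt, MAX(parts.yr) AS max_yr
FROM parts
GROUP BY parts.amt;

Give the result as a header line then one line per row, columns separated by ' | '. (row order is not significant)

After GROUP BY (3 rows):
parts.amt | max_yr
6 | 20
8 | 7
4 | 70

== RESULT ==
parts.amt | max_yr
6 | 20
8 | 7
4 | 70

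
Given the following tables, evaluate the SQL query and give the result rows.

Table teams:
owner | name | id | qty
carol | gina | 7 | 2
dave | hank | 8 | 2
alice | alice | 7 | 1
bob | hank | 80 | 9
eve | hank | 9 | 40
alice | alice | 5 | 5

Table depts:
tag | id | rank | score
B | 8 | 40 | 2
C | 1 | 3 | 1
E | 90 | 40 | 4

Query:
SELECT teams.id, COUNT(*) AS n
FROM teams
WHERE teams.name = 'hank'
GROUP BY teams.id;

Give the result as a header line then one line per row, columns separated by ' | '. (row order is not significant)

== RESULT ==
teams.id | n
8 | 1
80 | 1
9 | 1

Derivation:
After WHERE (3 rows):
teams.owner | teams.name | teams.id | teams.qty
dave | hank | 8 | 2
bob | hank | 80 | 9
eve | hank | 9 | 40
After GROUP BY (3 rows):
teams.id | n
8 | 1
80 | 1
9 | 1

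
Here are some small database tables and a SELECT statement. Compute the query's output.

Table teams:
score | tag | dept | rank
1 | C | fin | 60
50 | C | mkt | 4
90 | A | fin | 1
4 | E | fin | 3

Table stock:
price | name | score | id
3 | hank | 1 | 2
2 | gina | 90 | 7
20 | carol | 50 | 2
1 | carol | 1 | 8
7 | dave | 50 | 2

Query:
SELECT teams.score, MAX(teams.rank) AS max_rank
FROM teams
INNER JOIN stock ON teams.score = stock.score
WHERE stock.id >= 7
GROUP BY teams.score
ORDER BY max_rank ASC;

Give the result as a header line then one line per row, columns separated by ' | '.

== RESULT ==
teams.score | max_rank
90 | 1
1 | 60

Derivation:
After JOIN stock (5 rows):
teams.score | teams.tag | teams.dept | teams.rank | stock.price | stock.name | stock.score | stock.id
1 | C | fin | 60 | 3 | hank | 1 | 2
1 | C | fin | 60 | 1 | carol | 1 | 8
50 | C | mkt | 4 | 20 | carol | 50 | 2
50 | C | mkt | 4 | 7 | dave | 50 | 2
90 | A | fin | 1 | 2 | gina | 90 | 7
After WHERE (2 rows):
teams.score | teams.tag | teams.dept | teams.rank | stock.price | stock.name | stock.score | stock.id
1 | C | fin | 60 | 1 | carol | 1 | 8
90 | A | fin | 1 | 2 | gina | 90 | 7
After GROUP BY (2 rows):
teams.score | max_rank
1 | 60
90 | 1
After ORDER BY (2 rows):
teams.score | max_rank
90 | 1
1 | 60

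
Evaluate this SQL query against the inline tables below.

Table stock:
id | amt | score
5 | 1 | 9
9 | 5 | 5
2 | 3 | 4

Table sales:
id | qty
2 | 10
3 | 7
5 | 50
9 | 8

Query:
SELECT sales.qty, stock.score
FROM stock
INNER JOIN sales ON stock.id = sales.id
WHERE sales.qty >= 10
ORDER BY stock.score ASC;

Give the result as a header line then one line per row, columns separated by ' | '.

After JOIN sales (3 rows):
stock.id | stock.amt | stock.score | sales.id | sales.qty
5 | 1 | 9 | 5 | 50
9 | 5 | 5 | 9 | 8
2 | 3 | 4 | 2 | 10
After WHERE (2 rows):
stock.id | stock.amt | stock.score | sales.id | sales.qty
5 | 1 | 9 | 5 | 50
2 | 3 | 4 | 2 | 10
After SELECT (2 rows):
sales.qty | stock.score
50 | 9
10 | 4
After ORDER BY (2 rows):
sales.qty | stock.score
10 | 4
50 | 9

== RESULT ==
sales.qty | stock.score
10 | 4
50 | 9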